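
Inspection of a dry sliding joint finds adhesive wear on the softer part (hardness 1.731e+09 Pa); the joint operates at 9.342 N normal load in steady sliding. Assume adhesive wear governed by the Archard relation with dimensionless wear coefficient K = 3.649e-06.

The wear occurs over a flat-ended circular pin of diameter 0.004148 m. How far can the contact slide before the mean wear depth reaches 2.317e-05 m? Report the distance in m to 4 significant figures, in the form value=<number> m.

value=1.590e+04 m

The algebra holds exact precision; intermediate values are shown rounded, and one last rounding to 4 significant digits.
Convert: Contact area A = π·d²/4 = π·(0.004148 m)²/4 = 1.351e-05 m².
Restated in SI base units: W = 9.342 N, H = 1.731e+09 Pa, K = 3.649e-06.
At the depth limit, V_lim = h_lim·A = 2.317e-05 · 1.351e-05 = 3.131e-10 m³.
Thus life L = V_lim·H/(K·W) = 3.131e-10 · 1.731e+09 / (3.649e-06 · 9.342) = 1.590e+04 m.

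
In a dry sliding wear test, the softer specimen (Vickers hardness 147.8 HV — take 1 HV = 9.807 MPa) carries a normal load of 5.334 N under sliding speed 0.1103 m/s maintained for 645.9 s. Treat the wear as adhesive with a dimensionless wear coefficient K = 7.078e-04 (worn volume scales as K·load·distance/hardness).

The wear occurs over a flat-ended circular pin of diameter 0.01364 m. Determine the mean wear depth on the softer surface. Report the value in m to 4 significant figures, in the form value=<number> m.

Intermediate values are shown rounded, and the computation holds exact precision. Rounded just once to four significant digits.
Total distance L = v·t = 0.1103 m/s × 645.9 s = 71.24 m.
Hardness H = 147.8 HV × 9.807 MPa/HV = 1449 MPa = 1.449e+09 Pa.
Contact area A = π·d²/4 = π·(0.01364 m)²/4 = 1.461e-04 m².
Expressed in SI base units: W = 5.334 N, H = 1.449e+09 Pa, K = 7.078e-04.
Wear volume V = K·W·L/H = 7.078e-04 · 5.334 · 71.24 / 1.449e+09 = 1.856e-10 m³.
Average depth h = V/A = 1.856e-10 / 1.461e-04 = 1.270e-06 m.

value=1.270e-06 m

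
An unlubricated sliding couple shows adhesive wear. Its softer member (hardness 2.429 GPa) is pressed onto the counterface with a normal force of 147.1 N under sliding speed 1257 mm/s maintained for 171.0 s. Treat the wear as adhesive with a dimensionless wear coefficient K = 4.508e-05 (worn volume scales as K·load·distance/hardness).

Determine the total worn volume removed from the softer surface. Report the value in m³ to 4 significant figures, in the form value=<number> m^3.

Each operation runs at exact precision, and the intermediates are displayed rounded — a single final rounding, at 4 significant digits.
Sliding speed v = 1257 mm/s = 1.257 m/s. Sliding distance L = v·t = 1.257 m/s × 171.0 s = 214.9 m.
Hardness H = 2.429 GPa = 2.429e+09 Pa.
SI base units throughout: W = 147.1 N, H = 2.429e+09 Pa, K = 4.508e-05.
By Archard's law, V = K·W·L/H = 4.508e-05 · 147.1 · 214.9 / 2.429e+09 = 5.868e-10 m³.

value=5.868e-10 m^3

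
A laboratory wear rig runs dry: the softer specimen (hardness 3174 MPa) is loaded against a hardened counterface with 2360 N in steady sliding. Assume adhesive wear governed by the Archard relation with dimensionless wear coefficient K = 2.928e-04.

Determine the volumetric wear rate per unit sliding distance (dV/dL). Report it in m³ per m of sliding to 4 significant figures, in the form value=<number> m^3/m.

The intermediates are printed rounded — every step runs at exact precision; rounded just once to 4 significant digits.
Convert: Hardness H = 3174 MPa = 3.174e+09 Pa.
Collected in SI base units: W = 2360 N, H = 3.174e+09 Pa, K = 2.928e-04.
Wear rate dV/dL = K·W/H — distance-free: 2.928e-04 · 2360 / 3.174e+09 = 2.177e-10 m³/m.

value=2.177e-10 m^3/m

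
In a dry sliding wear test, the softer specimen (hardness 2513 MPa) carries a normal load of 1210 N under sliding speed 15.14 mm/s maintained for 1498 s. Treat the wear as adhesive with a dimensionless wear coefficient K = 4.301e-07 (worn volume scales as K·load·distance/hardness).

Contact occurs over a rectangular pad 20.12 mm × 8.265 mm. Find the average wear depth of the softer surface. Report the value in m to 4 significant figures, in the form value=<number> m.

Intermediate values are printed rounded, and the computation carries exact precision — a single final rounding: four significant figures.
Sliding speed v = 15.14 mm/s = 0.01514 m/s. Distance covered L = v·t = 0.01514 m/s × 1498 s = 22.68 m.
Hardness H = 2513 MPa = 2.513e+09 Pa.
Pad sides 20.12 mm × 8.265 mm = 0.02012 m × 0.008265 m. Contact area A = 0.02012 m × 0.008265 m = 1.663e-04 m².
Collected in SI base units: W = 1210 N, H = 2.513e+09 Pa, K = 4.301e-07.
Archard volume V = K·W·L/H = 4.301e-07 · 1210 · 22.68 / 2.513e+09 = 4.697e-12 m³.
Wear depth h = V/A = 4.697e-12 / 1.663e-04 = 2.824e-08 m.

value=2.824e-08 m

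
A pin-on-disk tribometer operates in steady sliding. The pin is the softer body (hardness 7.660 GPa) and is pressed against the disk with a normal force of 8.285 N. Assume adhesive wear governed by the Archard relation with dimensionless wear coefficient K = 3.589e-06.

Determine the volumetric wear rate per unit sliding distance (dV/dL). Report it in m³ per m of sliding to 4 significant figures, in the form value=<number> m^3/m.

Intermediate values appear rounded. The computation keeps full precision, and a lone final rounding to four significant figures.
Hardness H = 7.660 GPa = 7.660e+09 Pa.
Working in SI base units: W = 8.285 N, H = 7.660e+09 Pa, K = 3.589e-06.
Volumetric rate dV/dL = K·W/H (independent of L): 3.589e-06 · 8.285 / 7.660e+09 = 3.882e-15 m³/m.

value=3.882e-15 m^3/m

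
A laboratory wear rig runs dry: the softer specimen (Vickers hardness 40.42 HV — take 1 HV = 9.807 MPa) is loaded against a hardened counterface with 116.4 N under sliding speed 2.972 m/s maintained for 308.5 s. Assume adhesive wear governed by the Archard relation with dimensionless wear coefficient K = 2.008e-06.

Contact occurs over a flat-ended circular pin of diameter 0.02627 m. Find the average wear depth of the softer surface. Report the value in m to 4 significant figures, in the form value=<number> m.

value=9.974e-07 m

Every step holds full precision — intermediate values are printed rounded. Rounded once at the end to four significant figures.
Path length L = v·t = 2.972 m/s × 308.5 s = 916.9 m.
Hardness H = 40.42 HV × 9.807 MPa/HV = 396.4 MPa = 3.964e+08 Pa.
Contact area A = π·d²/4 = π·(0.02627 m)²/4 = 5.420e-04 m².
Collected in SI base units: W = 116.4 N, H = 3.964e+08 Pa, K = 2.008e-06.
By Archard's law, V = K·W·L/H = 2.008e-06 · 116.4 · 916.9 / 3.964e+08 = 5.406e-10 m³.
Depth h = V/A = 5.406e-10 / 5.420e-04 = 9.974e-07 m.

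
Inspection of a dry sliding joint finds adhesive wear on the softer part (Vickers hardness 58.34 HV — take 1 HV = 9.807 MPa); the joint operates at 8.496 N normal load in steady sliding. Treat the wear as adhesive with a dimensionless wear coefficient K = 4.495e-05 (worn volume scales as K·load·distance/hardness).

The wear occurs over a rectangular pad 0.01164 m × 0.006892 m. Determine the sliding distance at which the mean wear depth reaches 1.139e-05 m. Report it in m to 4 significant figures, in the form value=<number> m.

value=1369 m

The intermediates are printed rounded; each operation carries full precision — one last rounding: 4 significant figures.
Convert: Hardness H = 58.34 HV × 9.807 MPa/HV = 572.1 MPa = 5.721e+08 Pa.
Convert: Contact area A = 0.01164 m × 0.006892 m = 8.022e-05 m².
As SI base values: W = 8.496 N, H = 5.721e+08 Pa, K = 4.495e-05.
Permissible volume V_lim = h_lim·A = 1.139e-05 · 8.022e-05 = 9.137e-10 m³.
Life L = V_lim·H/(K·W) = 9.137e-10 · 5.721e+08 / (4.495e-05 · 8.496) = 1369 m.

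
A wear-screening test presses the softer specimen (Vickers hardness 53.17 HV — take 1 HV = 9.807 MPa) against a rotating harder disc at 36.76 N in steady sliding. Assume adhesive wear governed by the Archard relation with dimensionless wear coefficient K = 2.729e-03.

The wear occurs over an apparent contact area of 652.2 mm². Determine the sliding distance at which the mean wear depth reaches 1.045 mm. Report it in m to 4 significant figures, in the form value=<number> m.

value=3543 m

Quoted intermediates are rounded, and all working math keeps full float precision — one final rounding, at four significant digits.
Convert: Hardness H = 53.17 HV × 9.807 MPa/HV = 521.4 MPa = 5.214e+08 Pa.
Convert: Contact area A = 652.2 mm² = 6.522e-04 m².
Convert: Depth limit h_lim = 1.045 mm = 0.001045 m.
As SI base values: W = 36.76 N, H = 5.214e+08 Pa, K = 2.729e-03.
Allowed volume V_lim = h_lim·A = 0.001045 · 6.522e-04 = 6.815e-07 m³.
Inverting, life L = V_lim·H/(K·W) = 6.815e-07 · 5.214e+08 / (2.729e-03 · 36.76) = 3543 m.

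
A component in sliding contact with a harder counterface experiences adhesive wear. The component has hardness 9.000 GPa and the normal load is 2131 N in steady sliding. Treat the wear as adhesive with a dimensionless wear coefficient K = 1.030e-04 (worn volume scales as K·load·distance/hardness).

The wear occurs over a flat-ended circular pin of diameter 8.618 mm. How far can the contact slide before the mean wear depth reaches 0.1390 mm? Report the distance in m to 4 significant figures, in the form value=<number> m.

value=332.5 m

Every step holds full float precision — intermediates are displayed rounded; a single final rounding to 4 significant digits.
Hardness H = 9.000 GPa = 9.000e+09 Pa.
Pin diameter d = 8.618 mm = 0.008618 m. Contact area A = π·d²/4 = π·(0.008618 m)²/4 = 5.833e-05 m².
Depth limit h_lim = 0.1390 mm = 1.390e-04 m.
In SI base units, W = 2131 N, H = 9.000e+09 Pa, K = 1.030e-04.
Volume at the limit: V_lim = h_lim·A = 1.390e-04 · 5.833e-05 = 8.108e-09 m³.
Inverting, life L = V_lim·H/(K·W) = 8.108e-09 · 9.000e+09 / (1.030e-04 · 2131) = 332.5 m.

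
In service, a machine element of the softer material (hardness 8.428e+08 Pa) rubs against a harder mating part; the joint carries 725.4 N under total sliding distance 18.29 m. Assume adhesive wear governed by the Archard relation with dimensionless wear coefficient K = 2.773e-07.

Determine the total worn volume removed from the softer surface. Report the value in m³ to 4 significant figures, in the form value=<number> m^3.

The algebra maintains full precision, and printed values are rounded, and rounded just once, at four significant figures.
Restated in SI base units: W = 725.4 N, H = 8.428e+08 Pa, K = 2.773e-07.
Worn volume V = K·W·L/H = 2.773e-07 · 725.4 · 18.29 / 8.428e+08 = 4.365e-12 m³.

value=4.365e-12 m^3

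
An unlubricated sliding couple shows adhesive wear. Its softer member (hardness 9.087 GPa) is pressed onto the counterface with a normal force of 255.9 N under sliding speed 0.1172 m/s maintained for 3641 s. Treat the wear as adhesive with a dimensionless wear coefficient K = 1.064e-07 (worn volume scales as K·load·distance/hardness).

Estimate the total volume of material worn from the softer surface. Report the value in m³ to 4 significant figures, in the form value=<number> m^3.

value=1.279e-12 m^3

The computation runs at exact precision; shown intermediates are rounded — rounded just once: 4 significant figures.
Distance covered L = v·t = 0.1172 m/s × 3641 s = 426.7 m.
Hardness H = 9.087 GPa = 9.087e+09 Pa.
As SI base values: W = 255.9 N, H = 9.087e+09 Pa, K = 1.064e-07.
Worn volume V = K·W·L/H = 1.064e-07 · 255.9 · 426.7 / 9.087e+09 = 1.279e-12 m³.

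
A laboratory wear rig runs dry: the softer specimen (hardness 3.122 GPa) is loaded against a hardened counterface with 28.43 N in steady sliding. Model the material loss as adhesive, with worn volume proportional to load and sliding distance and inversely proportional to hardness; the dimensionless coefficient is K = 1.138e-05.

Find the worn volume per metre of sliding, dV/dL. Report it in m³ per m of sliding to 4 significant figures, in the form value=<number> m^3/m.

Every step maintains full precision; intermediates are printed rounded. Rounded just once: four significant figures.
Hardness H = 3.122 GPa = 3.122e+09 Pa.
In SI base units: W = 28.43 N, H = 3.122e+09 Pa, K = 1.138e-05.
Volumetric rate dV/dL = K·W/H: 1.138e-05 · 28.43 / 3.122e+09 = 1.036e-13 m³/m.

value=1.036e-13 m^3/m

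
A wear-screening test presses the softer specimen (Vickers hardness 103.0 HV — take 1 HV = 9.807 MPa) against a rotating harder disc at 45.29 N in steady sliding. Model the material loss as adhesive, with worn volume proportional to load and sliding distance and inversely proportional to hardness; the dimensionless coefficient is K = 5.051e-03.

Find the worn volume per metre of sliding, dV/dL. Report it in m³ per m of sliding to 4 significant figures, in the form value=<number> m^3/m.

value=2.265e-10 m^3/m

Every step carries full precision, and intermediates are printed rounded; a lone final rounding: 4 significant figures.
Hardness H = 103.0 HV × 9.807 MPa/HV = 1010 MPa = 1.010e+09 Pa.
As SI base values: W = 45.29 N, H = 1.010e+09 Pa, K = 5.051e-03.
Rate of wear dV/dL = K·W/H, per unit distance: 5.051e-03 · 45.29 / 1.010e+09 = 2.265e-10 m³/m.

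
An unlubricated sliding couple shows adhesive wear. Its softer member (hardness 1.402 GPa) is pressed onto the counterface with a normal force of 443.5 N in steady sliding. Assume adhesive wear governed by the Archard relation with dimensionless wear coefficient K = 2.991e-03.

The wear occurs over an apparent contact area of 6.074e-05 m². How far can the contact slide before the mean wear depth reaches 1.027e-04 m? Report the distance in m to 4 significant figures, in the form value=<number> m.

Printed values are rounded; each operation runs at full precision; rounded once at the end, at four significant figures.
Convert: Hardness H = 1.402 GPa = 1.402e+09 Pa.
Working in SI base units: W = 443.5 N, H = 1.402e+09 Pa, K = 2.991e-03.
Allowed volume V_lim = h_lim·A = 1.027e-04 · 6.074e-05 = 6.238e-09 m³.
Life L = V_lim·H/(K·W) = 6.238e-09 · 1.402e+09 / (2.991e-03 · 443.5) = 6.593 m.

value=6.593 m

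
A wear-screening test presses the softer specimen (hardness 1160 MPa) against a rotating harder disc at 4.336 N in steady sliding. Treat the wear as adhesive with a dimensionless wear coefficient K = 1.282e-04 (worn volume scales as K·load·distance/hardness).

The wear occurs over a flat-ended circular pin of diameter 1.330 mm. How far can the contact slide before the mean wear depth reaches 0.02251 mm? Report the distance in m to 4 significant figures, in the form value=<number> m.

Intermediates are shown rounded — every step carries exact precision — one last rounding: four significant digits.
Convert: Hardness H = 1160 MPa = 1.160e+09 Pa.
Convert: Pin diameter d = 1.330 mm = 0.001330 m. Contact area A = π·d²/4 = π·(0.001330 m)²/4 = 1.389e-06 m².
Convert: Depth limit h_lim = 0.02251 mm = 2.251e-05 m.
As SI base values: W = 4.336 N, H = 1.160e+09 Pa, K = 1.282e-04.
At the depth limit, V_lim = h_lim·A = 2.251e-05 · 1.389e-06 = 3.127e-11 m³.
Sliding life L = V_lim·H/(K·W) = 3.127e-11 · 1.160e+09 / (1.282e-04 · 4.336) = 65.26 m.

value=65.26 m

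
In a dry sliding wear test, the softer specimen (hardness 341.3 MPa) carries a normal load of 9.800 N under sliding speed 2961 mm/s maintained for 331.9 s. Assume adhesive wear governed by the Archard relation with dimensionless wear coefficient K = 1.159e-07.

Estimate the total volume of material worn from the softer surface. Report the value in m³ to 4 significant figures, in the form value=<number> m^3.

Intermediate values are displayed rounded. Every step maintains exact precision. Rounded just once: four significant digits.
Sliding speed v = 2961 mm/s = 2.961 m/s. The distance L = v·t = 2.961 m/s × 331.9 s = 982.8 m.
Hardness H = 341.3 MPa = 3.413e+08 Pa.
Working in SI base units: W = 9.800 N, H = 3.413e+08 Pa, K = 1.159e-07.
The Archard volume V = K·W·L/H = 1.159e-07 · 9.800 · 982.8 / 3.413e+08 = 3.271e-12 m³.

value=3.271e-12 m^3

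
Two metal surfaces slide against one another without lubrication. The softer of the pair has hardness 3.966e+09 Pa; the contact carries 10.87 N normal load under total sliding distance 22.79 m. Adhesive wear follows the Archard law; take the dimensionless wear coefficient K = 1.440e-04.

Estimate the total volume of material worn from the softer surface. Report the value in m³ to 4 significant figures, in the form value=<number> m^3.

Intermediates are shown rounded. The algebra maintains exact precision, and one final rounding: four significant digits.
In SI base units, W = 10.87 N, H = 3.966e+09 Pa, K = 1.440e-04.
Worn volume V = K·W·L/H = 1.440e-04 · 10.87 · 22.79 / 3.966e+09 = 8.995e-12 m³.

value=8.995e-12 m^3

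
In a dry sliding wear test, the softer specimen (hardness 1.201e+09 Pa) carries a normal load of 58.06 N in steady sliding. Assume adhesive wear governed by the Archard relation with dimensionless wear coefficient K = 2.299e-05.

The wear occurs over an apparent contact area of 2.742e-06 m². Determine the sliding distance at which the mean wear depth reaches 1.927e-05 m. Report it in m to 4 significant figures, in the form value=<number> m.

Each operation maintains full float precision — the intermediates are displayed rounded. Rounded just once: four significant digits.
Restated in SI base units: W = 58.06 N, H = 1.201e+09 Pa, K = 2.299e-05.
Permissible volume V_lim = h_lim·A = 1.927e-05 · 2.742e-06 = 5.284e-11 m³.
Life L = V_lim·H/(K·W) = 5.284e-11 · 1.201e+09 / (2.299e-05 · 58.06) = 47.54 m.

value=47.54 m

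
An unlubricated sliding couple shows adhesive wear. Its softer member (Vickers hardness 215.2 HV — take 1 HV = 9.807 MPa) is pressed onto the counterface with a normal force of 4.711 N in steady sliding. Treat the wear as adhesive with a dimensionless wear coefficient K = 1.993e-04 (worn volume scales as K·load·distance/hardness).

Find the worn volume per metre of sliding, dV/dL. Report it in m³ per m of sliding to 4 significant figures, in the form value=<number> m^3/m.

value=4.449e-13 m^3/m

The intermediates are shown rounded, and the computation carries full float precision, and rounded once at the end, at 4 significant digits.
Convert: Hardness H = 215.2 HV × 9.807 MPa/HV = 2110 MPa = 2.110e+09 Pa.
Expressed in SI base units: W = 4.711 N, H = 2.110e+09 Pa, K = 1.993e-04.
Wear rate dV/dL = K·W/H — distance-free: 1.993e-04 · 4.711 / 2.110e+09 = 4.449e-13 m³/m.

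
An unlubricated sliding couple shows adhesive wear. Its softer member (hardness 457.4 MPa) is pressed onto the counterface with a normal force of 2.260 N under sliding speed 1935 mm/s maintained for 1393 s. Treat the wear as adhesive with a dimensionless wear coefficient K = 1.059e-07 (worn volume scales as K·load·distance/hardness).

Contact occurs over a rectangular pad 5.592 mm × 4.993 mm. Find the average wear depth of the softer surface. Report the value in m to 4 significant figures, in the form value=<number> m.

value=5.051e-08 m

Displayed values are rounded, and every step maintains full precision; one final rounding, at four significant digits.
Convert: Sliding speed v = 1935 mm/s = 1.935 m/s. The distance L = v·t = 1.935 m/s × 1393 s = 2695 m.
Convert: Hardness H = 457.4 MPa = 4.574e+08 Pa.
Convert: Pad sides 5.592 mm × 4.993 mm = 0.005592 m × 0.004993 m. Contact area A = 0.005592 m × 0.004993 m = 2.792e-05 m².
Restated in SI base units: W = 2.260 N, H = 4.574e+08 Pa, K = 1.059e-07.
By Archard's law, V = K·W·L/H = 1.059e-07 · 2.260 · 2695 / 4.574e+08 = 1.410e-12 m³.
Depth h = V/A = 1.410e-12 / 2.792e-05 = 5.051e-08 m.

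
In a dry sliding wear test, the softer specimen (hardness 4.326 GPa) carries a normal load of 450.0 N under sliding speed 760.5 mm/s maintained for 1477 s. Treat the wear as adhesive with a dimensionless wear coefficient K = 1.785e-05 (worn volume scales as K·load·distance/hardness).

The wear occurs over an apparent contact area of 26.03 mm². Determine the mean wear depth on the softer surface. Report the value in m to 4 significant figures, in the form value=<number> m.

Printed values are rounded; all arithmetic maintains full float precision. Rounded once at the end to four significant figures.
Convert: Sliding speed v = 760.5 mm/s = 0.7605 m/s. Total distance L = v·t = 0.7605 m/s × 1477 s = 1123 m.
Convert: Hardness H = 4.326 GPa = 4.326e+09 Pa.
Convert: Contact area A = 26.03 mm² = 2.603e-05 m².
As SI base values: W = 450.0 N, H = 4.326e+09 Pa, K = 1.785e-05.
The Archard volume V = K·W·L/H = 1.785e-05 · 450.0 · 1123 / 4.326e+09 = 2.086e-09 m³.
Average depth h = V/A = 2.086e-09 / 2.603e-05 = 8.013e-05 m.

value=8.013e-05 m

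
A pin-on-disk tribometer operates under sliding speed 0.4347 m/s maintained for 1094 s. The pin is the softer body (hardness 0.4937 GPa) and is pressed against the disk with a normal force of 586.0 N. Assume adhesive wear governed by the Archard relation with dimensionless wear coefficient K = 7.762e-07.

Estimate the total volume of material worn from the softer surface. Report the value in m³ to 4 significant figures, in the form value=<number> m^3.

value=4.381e-10 m^3

Every step keeps full float precision. Intermediates are displayed rounded; rounded once at the end: four significant figures.
Total distance L = v·t = 0.4347 m/s × 1094 s = 475.6 m.
Hardness H = 0.4937 GPa = 4.937e+08 Pa.
SI base units throughout: W = 586.0 N, H = 4.937e+08 Pa, K = 7.762e-07.
Volume removed: V = K·W·L/H = 7.762e-07 · 586.0 · 475.6 / 4.937e+08 = 4.381e-10 m³.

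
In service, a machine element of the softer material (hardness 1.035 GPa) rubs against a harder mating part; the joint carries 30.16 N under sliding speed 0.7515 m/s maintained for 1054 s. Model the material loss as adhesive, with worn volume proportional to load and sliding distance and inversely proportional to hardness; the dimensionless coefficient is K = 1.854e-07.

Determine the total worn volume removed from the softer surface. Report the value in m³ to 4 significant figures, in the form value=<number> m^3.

value=4.279e-12 m^3

Intermediates are displayed rounded; all arithmetic runs at exact precision — rounded just once: four significant digits.
Distance covered L = v·t = 0.7515 m/s × 1054 s = 792.1 m.
Hardness H = 1.035 GPa = 1.035e+09 Pa.
In SI base units, W = 30.16 N, H = 1.035e+09 Pa, K = 1.854e-07.
Archard volume V = K·W·L/H = 1.854e-07 · 30.16 · 792.1 / 1.035e+09 = 4.279e-12 m³.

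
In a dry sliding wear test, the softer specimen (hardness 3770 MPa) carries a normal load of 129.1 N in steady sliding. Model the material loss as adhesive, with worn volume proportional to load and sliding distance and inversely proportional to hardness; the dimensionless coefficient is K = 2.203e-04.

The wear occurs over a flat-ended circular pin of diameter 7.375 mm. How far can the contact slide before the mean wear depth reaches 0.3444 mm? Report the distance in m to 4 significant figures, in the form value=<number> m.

Each operation runs at exact precision; the intermediates are displayed rounded. Rounded once at the end, at 4 significant digits.
Convert: Hardness H = 3770 MPa = 3.770e+09 Pa.
Convert: Pin diameter d = 7.375 mm = 0.007375 m. Contact area A = π·d²/4 = π·(0.007375 m)²/4 = 4.272e-05 m².
Convert: Depth limit h_lim = 0.3444 mm = 3.444e-04 m.
In SI base units, W = 129.1 N, H = 3.770e+09 Pa, K = 2.203e-04.
At the depth limit, V_lim = h_lim·A = 3.444e-04 · 4.272e-05 = 1.471e-08 m³.
Life L = V_lim·H/(K·W) = 1.471e-08 · 3.770e+09 / (2.203e-04 · 129.1) = 1950 m.

value=1950 m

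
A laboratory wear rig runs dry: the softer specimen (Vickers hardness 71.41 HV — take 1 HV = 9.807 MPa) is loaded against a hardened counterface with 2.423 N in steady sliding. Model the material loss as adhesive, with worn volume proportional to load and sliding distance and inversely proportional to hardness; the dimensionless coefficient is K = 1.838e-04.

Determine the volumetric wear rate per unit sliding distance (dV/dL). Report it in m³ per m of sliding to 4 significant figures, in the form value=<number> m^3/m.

Every step runs at full precision. Intermediate values are displayed rounded, and a single final rounding, at 4 significant digits.
Convert: Hardness H = 71.41 HV × 9.807 MPa/HV = 700.3 MPa = 7.003e+08 Pa.
Working in SI base units: W = 2.423 N, H = 7.003e+08 Pa, K = 1.838e-04.
Rate of wear dV/dL = K·W/H, per unit distance: 1.838e-04 · 2.423 / 7.003e+08 = 6.359e-13 m³/m.

value=6.359e-13 m^3/m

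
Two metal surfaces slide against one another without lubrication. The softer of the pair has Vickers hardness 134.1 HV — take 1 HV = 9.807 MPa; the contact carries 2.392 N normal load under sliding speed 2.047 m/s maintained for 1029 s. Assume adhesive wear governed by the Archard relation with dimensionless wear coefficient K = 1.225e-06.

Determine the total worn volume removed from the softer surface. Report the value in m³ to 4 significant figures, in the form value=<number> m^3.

Shown intermediates are rounded; each operation carries exact precision. Rounded just once to 4 significant digits.
Convert: Sliding distance L = v·t = 2.047 m/s × 1029 s = 2106 m.
Convert: Hardness H = 134.1 HV × 9.807 MPa/HV = 1315 MPa = 1.315e+09 Pa.
Working in SI base units: W = 2.392 N, H = 1.315e+09 Pa, K = 1.225e-06.
Worn volume V = K·W·L/H = 1.225e-06 · 2.392 · 2106 / 1.315e+09 = 4.693e-12 m³.

value=4.693e-12 m^3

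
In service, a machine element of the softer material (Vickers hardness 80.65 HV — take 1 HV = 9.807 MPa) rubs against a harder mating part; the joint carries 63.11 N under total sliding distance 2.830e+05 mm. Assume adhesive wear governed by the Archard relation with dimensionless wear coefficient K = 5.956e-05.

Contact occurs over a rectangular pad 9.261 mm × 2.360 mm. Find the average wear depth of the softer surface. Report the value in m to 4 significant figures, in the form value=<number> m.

Each operation keeps full float precision — intermediates are printed rounded, and rounded just once to four significant digits.
Convert: Sliding distance L = 2.830e+05 mm = 283.0 m.
Convert: Hardness H = 80.65 HV × 9.807 MPa/HV = 790.9 MPa = 7.909e+08 Pa.
Convert: Pad sides 9.261 mm × 2.360 mm = 0.009261 m × 0.002360 m. Contact area A = 0.009261 m × 0.002360 m = 2.186e-05 m².
Expressed in SI base units: W = 63.11 N, H = 7.909e+08 Pa, K = 5.956e-05.
Worn volume V = K·W·L/H = 5.956e-05 · 63.11 · 283.0 / 7.909e+08 = 1.345e-09 m³.
Wear depth h = V/A = 1.345e-09 / 2.186e-05 = 6.154e-05 m.

value=6.154e-05 m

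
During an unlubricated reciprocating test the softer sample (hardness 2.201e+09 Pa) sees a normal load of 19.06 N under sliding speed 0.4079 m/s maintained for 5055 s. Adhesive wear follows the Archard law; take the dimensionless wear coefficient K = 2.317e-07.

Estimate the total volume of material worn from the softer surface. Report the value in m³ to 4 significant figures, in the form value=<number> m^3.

The algebra keeps exact precision. Shown intermediates are rounded; one last rounding to 4 significant figures.
Convert: Distance L = v·t = 0.4079 m/s × 5055 s = 2062 m.
In SI base units, W = 19.06 N, H = 2.201e+09 Pa, K = 2.317e-07.
Volume removed: V = K·W·L/H = 2.317e-07 · 19.06 · 2062 / 2.201e+09 = 4.137e-12 m³.

value=4.137e-12 m^3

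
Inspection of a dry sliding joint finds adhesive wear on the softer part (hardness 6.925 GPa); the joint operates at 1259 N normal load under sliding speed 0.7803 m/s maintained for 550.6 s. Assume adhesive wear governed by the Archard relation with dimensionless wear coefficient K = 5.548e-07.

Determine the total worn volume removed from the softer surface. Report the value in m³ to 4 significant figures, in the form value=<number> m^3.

value=4.334e-11 m^3

Displayed values are rounded, and the algebra holds exact precision — one final rounding to 4 significant digits.
Convert: Sliding distance L = v·t = 0.7803 m/s × 550.6 s = 429.6 m.
Convert: Hardness H = 6.925 GPa = 6.925e+09 Pa.
Restated in SI base units: W = 1259 N, H = 6.925e+09 Pa, K = 5.548e-07.
Apply Archard: V = K·W·L/H = 5.548e-07 · 1259 · 429.6 / 6.925e+09 = 4.334e-11 m³.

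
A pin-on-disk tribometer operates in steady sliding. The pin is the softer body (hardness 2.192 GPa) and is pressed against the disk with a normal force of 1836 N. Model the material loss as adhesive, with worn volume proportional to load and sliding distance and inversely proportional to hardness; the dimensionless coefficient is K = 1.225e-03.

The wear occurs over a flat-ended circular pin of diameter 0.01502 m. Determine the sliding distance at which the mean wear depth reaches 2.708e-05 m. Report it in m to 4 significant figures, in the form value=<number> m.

The intermediates appear rounded, and all arithmetic carries full float precision, and a single final rounding, at four significant figures.
Convert: Hardness H = 2.192 GPa = 2.192e+09 Pa.
Convert: Contact area A = π·d²/4 = π·(0.01502 m)²/4 = 1.772e-04 m².
SI base units throughout: W = 1836 N, H = 2.192e+09 Pa, K = 1.225e-03.
Volume at the limit: V_lim = h_lim·A = 2.708e-05 · 1.772e-04 = 4.798e-09 m³.
Thus life L = V_lim·H/(K·W) = 4.798e-09 · 2.192e+09 / (1.225e-03 · 1836) = 4.676 m.

value=4.676 m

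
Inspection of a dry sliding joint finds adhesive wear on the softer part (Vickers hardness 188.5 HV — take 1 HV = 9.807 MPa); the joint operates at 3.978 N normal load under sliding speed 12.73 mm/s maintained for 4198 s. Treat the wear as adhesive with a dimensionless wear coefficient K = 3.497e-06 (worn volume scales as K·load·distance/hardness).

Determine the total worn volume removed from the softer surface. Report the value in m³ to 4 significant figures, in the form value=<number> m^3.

Intermediates are printed rounded, and the algebra keeps full float precision; a lone final rounding: four significant digits.
Convert: Sliding speed v = 12.73 mm/s = 0.01273 m/s. Distance covered L = v·t = 0.01273 m/s × 4198 s = 53.44 m.
Convert: Hardness H = 188.5 HV × 9.807 MPa/HV = 1849 MPa = 1.849e+09 Pa.
Working in SI base units: W = 3.978 N, H = 1.849e+09 Pa, K = 3.497e-06.
Apply Archard: V = K·W·L/H = 3.497e-06 · 3.978 · 53.44 / 1.849e+09 = 4.021e-13 m³.

value=4.021e-13 m^3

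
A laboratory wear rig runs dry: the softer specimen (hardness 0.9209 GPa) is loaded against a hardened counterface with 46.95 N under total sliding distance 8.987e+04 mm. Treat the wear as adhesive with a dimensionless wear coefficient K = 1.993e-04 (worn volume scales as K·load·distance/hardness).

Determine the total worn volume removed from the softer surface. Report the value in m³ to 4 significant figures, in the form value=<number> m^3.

The algebra maintains full precision. The intermediates appear rounded. Rounded just once, at four significant digits.
Distance covered L = 8.987e+04 mm = 89.87 m.
Hardness H = 0.9209 GPa = 9.209e+08 Pa.
Working in SI base units: W = 46.95 N, H = 9.209e+08 Pa, K = 1.993e-04.
By Archard's law, V = K·W·L/H = 1.993e-04 · 46.95 · 89.87 / 9.209e+08 = 9.132e-10 m³.

value=9.132e-10 m^3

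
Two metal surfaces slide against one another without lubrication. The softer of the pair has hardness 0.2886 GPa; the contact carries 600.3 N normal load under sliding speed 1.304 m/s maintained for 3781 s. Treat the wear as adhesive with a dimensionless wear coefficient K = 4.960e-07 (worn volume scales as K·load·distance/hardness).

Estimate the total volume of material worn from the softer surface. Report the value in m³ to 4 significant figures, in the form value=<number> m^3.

value=5.087e-09 m^3

The intermediates are shown rounded — the computation carries exact precision — one final rounding, at four significant digits.
Distance L = v·t = 1.304 m/s × 3781 s = 4930 m.
Hardness H = 0.2886 GPa = 2.886e+08 Pa.
SI base units throughout: W = 600.3 N, H = 2.886e+08 Pa, K = 4.960e-07.
Apply Archard: V = K·W·L/H = 4.960e-07 · 600.3 · 4930 / 2.886e+08 = 5.087e-09 m³.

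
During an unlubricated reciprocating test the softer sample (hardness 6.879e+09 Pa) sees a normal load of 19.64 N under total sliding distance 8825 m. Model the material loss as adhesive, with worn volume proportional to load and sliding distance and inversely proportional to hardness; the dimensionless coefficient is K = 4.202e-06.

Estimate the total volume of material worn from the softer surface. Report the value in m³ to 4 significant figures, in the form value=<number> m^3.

All arithmetic carries full precision; intermediates appear rounded, and a lone final rounding to four significant figures.
In SI base units, W = 19.64 N, H = 6.879e+09 Pa, K = 4.202e-06.
Wear volume V = K·W·L/H = 4.202e-06 · 19.64 · 8825 / 6.879e+09 = 1.059e-10 m³.

value=1.059e-10 m^3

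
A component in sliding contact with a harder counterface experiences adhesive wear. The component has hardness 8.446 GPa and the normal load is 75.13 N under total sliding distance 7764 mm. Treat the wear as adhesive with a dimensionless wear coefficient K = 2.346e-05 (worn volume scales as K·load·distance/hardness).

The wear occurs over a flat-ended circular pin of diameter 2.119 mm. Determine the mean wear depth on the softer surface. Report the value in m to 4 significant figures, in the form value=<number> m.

The algebra carries exact precision, and intermediate values are printed rounded; rounded once at the end to 4 significant figures.
Convert: Distance L = 7764 mm = 7.764 m.
Convert: Hardness H = 8.446 GPa = 8.446e+09 Pa.
Convert: Pin diameter d = 2.119 mm = 0.002119 m. Contact area A = π·d²/4 = π·(0.002119 m)²/4 = 3.527e-06 m².
Expressed in SI base units: W = 75.13 N, H = 8.446e+09 Pa, K = 2.346e-05.
Archard relation: V = K·W·L/H = 2.346e-05 · 75.13 · 7.764 / 8.446e+09 = 1.620e-12 m³.
Mean wear depth h = V/A = 1.620e-12 / 3.527e-06 = 4.594e-07 m.

value=4.594e-07 m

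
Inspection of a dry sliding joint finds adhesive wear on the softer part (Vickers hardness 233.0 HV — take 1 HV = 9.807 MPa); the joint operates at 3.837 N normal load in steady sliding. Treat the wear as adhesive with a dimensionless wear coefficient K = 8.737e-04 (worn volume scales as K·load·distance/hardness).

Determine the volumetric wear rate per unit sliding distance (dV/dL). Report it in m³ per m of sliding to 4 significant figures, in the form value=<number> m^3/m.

The intermediates appear rounded — every step holds full float precision; rounded once at the end: four significant digits.
Convert: Hardness H = 233.0 HV × 9.807 MPa/HV = 2285 MPa = 2.285e+09 Pa.
SI base units throughout: W = 3.837 N, H = 2.285e+09 Pa, K = 8.737e-04.
Wear rate dV/dL = K·W/H (independent of L): 8.737e-04 · 3.837 / 2.285e+09 = 1.467e-12 m³/m.

value=1.467e-12 m^3/m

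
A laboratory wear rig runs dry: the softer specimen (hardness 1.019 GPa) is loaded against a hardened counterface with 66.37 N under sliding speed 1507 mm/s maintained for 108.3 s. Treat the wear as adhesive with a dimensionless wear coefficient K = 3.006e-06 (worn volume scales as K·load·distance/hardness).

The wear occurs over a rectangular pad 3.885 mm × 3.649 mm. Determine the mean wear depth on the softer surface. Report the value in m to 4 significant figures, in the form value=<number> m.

Displayed values are rounded — every step maintains full float precision; rounded just once to four significant digits.
Convert: Sliding speed v = 1507 mm/s = 1.507 m/s. The distance L = v·t = 1.507 m/s × 108.3 s = 163.2 m.
Convert: Hardness H = 1.019 GPa = 1.019e+09 Pa.
Convert: Pad sides 3.885 mm × 3.649 mm = 0.003885 m × 0.003649 m. Contact area A = 0.003885 m × 0.003649 m = 1.418e-05 m².
Collected in SI base units: W = 66.37 N, H = 1.019e+09 Pa, K = 3.006e-06.
Wear volume V = K·W·L/H = 3.006e-06 · 66.37 · 163.2 / 1.019e+09 = 3.195e-11 m³.
Wear depth h = V/A = 3.195e-11 / 1.418e-05 = 2.254e-06 m.

value=2.254e-06 m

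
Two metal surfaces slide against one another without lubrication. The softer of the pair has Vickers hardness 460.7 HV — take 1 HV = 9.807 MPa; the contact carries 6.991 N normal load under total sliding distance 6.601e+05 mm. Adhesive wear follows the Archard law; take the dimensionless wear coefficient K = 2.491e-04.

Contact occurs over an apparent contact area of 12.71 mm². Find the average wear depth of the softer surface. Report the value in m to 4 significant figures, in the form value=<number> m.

All working math maintains full float precision — intermediates are printed rounded; a lone final rounding: 4 significant digits.
Convert: Path length L = 6.601e+05 mm = 660.1 m.
Convert: Hardness H = 460.7 HV × 9.807 MPa/HV = 4518 MPa = 4.518e+09 Pa.
Convert: Contact area A = 12.71 mm² = 1.271e-05 m².
Restated in SI base units: W = 6.991 N, H = 4.518e+09 Pa, K = 2.491e-04.
Worn volume V = K·W·L/H = 2.491e-04 · 6.991 · 660.1 / 4.518e+09 = 2.544e-10 m³.
Wear depth h = V/A = 2.544e-10 / 1.271e-05 = 2.002e-05 m.

value=2.002e-05 m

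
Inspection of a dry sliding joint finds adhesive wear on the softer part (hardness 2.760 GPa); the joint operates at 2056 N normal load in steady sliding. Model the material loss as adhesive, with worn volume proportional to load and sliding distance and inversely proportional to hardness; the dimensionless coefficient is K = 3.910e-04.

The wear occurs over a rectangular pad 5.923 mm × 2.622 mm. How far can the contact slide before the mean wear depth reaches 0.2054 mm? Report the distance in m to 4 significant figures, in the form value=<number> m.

All arithmetic holds full precision. Quoted intermediates are rounded; rounded just once to 4 significant digits.
Convert: Hardness H = 2.760 GPa = 2.760e+09 Pa.
Convert: Pad sides 5.923 mm × 2.622 mm = 0.005923 m × 0.002622 m. Contact area A = 0.005923 m × 0.002622 m = 1.553e-05 m².
Convert: Depth limit h_lim = 0.2054 mm = 2.054e-04 m.
As SI base values: W = 2056 N, H = 2.760e+09 Pa, K = 3.910e-04.
Wearable volume V_lim = h_lim·A = 2.054e-04 · 1.553e-05 = 3.190e-09 m³.
Life L = V_lim·H/(K·W) = 3.190e-09 · 2.760e+09 / (3.910e-04 · 2056) = 10.95 m.

value=10.95 m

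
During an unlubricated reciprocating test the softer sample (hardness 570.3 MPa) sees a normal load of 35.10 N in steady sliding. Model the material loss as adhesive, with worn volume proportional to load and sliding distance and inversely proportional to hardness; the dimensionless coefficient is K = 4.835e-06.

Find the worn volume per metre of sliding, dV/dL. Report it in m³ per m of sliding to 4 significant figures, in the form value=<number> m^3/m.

value=2.976e-13 m^3/m

Intermediate values appear rounded, and each operation carries full precision, and rounded once at the end: 4 significant digits.
Hardness H = 570.3 MPa = 5.703e+08 Pa.
Expressed in SI base units: W = 35.10 N, H = 5.703e+08 Pa, K = 4.835e-06.
Volumetric rate dV/dL = K·W/H, per unit distance: 4.835e-06 · 35.10 / 5.703e+08 = 2.976e-13 m³/m.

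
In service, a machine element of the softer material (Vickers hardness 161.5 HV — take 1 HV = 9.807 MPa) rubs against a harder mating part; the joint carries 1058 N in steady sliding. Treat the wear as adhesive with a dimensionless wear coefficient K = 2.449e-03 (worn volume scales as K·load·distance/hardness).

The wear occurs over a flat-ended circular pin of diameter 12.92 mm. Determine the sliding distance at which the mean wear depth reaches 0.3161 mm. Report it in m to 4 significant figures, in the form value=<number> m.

The intermediates are printed rounded, and the computation maintains full precision, and one last rounding: four significant figures.
Convert: Hardness H = 161.5 HV × 9.807 MPa/HV = 1584 MPa = 1.584e+09 Pa.
Convert: Pin diameter d = 12.92 mm = 0.01292 m. Contact area A = π·d²/4 = π·(0.01292 m)²/4 = 1.311e-04 m².
Convert: Depth limit h_lim = 0.3161 mm = 3.161e-04 m.
SI base units throughout: W = 1058 N, H = 1.584e+09 Pa, K = 2.449e-03.
At the depth limit, V_lim = h_lim·A = 3.161e-04 · 1.311e-04 = 4.144e-08 m³.
Life L = V_lim·H/(K·W) = 4.144e-08 · 1.584e+09 / (2.449e-03 · 1058) = 25.33 m.

value=25.33 m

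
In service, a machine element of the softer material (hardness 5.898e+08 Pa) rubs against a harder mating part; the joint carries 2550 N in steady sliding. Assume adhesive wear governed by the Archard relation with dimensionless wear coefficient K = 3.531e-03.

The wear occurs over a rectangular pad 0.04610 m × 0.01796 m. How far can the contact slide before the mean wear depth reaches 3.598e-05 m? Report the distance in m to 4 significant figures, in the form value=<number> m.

value=1.951 m

All arithmetic holds exact precision, and intermediates are printed rounded, and a single final rounding to 4 significant figures.
Convert: Contact area A = 0.04610 m × 0.01796 m = 8.280e-04 m².
Working in SI base units: W = 2550 N, H = 5.898e+08 Pa, K = 3.531e-03.
At the depth limit, V_lim = h_lim·A = 3.598e-05 · 8.280e-04 = 2.979e-08 m³.
Thus life L = V_lim·H/(K·W) = 2.979e-08 · 5.898e+08 / (3.531e-03 · 2550) = 1.951 m.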